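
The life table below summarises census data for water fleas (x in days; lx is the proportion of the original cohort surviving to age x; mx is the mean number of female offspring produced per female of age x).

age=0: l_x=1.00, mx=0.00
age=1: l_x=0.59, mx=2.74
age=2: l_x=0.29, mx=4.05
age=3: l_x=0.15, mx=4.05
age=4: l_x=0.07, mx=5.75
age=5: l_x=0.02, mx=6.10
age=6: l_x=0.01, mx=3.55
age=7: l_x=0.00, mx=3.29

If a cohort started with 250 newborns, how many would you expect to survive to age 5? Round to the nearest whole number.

Expected survivors = N0 · l_5 = 250 × 0.02 = 5 → 5

5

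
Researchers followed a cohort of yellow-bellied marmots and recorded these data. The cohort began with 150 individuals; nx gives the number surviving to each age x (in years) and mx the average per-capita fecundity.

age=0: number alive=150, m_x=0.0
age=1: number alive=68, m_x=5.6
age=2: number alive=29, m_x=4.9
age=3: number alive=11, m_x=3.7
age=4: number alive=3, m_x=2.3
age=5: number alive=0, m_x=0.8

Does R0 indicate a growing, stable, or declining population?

growing

lx = nx/n0 = nx/150: 1, 0.45333…, 0.19333…, 0.07333…, 0.02, 0
R0 = Σ lx·mx = 0 + 2.538667… + 0.947333… + 0.271333… + 0.046 + 0 = 3.803333…
R0 > 1, so the population is growing.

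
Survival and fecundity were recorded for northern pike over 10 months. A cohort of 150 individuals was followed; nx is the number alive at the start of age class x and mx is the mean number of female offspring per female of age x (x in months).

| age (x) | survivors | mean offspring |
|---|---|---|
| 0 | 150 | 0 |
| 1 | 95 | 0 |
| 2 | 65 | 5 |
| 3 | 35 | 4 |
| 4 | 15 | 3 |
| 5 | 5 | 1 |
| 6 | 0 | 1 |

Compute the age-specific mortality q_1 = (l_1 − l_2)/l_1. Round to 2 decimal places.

lx = nx/n0 = nx/150: 1, 0.63333…, 0.43333…, 0.23333…, 0.1, 0.03333…, 0
q_1 = (l_1 − l_2) / l_1 = (0.633333… − 0.433333…) / 0.633333…
     = 0.2… / 0.633333… = 0.315789… → 0.32

0.32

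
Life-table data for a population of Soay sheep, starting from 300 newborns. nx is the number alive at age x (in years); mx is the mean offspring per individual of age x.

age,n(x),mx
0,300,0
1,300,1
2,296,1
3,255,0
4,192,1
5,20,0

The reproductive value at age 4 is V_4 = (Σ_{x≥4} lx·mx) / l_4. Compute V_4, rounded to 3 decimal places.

1.000

lx = nx/n0 = nx/300: 1, 1, 0.98667…, 0.85, 0.64, 0.06667…
lx·mx for x ≥ 4: 0.64, 0 → sum = 0.64…
V_4 = 0.64… / l_4 = 0.64… / 0.64 = 1… → 1.000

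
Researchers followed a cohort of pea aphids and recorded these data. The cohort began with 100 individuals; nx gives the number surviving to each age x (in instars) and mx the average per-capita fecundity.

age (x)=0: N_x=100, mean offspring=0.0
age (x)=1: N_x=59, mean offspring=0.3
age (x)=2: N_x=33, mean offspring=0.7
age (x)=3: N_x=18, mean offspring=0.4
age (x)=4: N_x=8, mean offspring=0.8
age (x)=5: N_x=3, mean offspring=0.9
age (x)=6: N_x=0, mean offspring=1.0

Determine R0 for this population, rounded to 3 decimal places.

lx = nx/n0 = nx/100: 1, 0.59, 0.33, 0.18, 0.08, 0.03, 0
lx·mx by age: 0, 0.177, 0.231, 0.072, 0.064, 0.027, 0
R0 = Σ lx·mx = 0.571 → 0.571

0.571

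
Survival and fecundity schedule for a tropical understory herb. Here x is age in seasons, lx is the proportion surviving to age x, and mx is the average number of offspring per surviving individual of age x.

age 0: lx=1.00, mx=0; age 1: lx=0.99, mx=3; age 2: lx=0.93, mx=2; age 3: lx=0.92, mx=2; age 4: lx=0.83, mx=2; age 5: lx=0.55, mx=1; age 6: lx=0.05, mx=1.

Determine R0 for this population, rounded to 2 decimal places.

8.93

lx·mx by age: 0, 2.97, 1.86, 1.84, 1.66, 0.55, 0.05
R0 = Σ lx·mx = 8.93 → 8.93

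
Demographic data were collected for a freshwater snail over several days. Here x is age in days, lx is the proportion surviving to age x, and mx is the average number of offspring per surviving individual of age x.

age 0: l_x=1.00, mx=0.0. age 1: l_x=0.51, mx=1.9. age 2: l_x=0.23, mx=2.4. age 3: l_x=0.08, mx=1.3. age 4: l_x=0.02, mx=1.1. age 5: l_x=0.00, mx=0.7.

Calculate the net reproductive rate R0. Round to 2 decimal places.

1.65

lx·mx by age: 0, 0.969, 0.552, 0.104, 0.022, 0
R0 = Σ lx·mx = 1.647 → 1.65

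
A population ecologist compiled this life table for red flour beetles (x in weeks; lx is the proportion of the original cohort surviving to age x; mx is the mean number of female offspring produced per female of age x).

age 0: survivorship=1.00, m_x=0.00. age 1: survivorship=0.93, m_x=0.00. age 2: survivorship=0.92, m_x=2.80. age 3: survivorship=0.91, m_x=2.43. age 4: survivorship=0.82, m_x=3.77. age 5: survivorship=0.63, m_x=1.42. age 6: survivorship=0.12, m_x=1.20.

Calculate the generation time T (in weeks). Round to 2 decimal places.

lx·mx: 0, 0, 2.576, 2.2113, 3.0914, 0.8946, 0.144 → R0 = 8.9173
x·lx·mx: 0, 0, 5.152, 6.6339, 12.3656, 4.473, 0.864 → Σ = 29.4885
T = 29.4885 / 8.9173 = 3.306887… → 3.31

3.31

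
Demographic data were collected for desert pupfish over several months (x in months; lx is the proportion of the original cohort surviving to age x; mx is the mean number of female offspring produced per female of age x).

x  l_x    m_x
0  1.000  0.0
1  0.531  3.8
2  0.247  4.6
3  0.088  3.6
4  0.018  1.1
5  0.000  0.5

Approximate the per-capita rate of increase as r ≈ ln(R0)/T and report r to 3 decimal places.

R0 = Σ lx·mx = 0 + 2.0178 + 1.1362 + 0.3168 + 0.0198 + 0 = 3.4906
Σ x·lx·mx = 5.3198; T = 5.3198/3.4906 = 1.52404…
r ≈ ln(R0)/T = ln(3.4906)/1.52404… = 0.82024… → 0.820

0.820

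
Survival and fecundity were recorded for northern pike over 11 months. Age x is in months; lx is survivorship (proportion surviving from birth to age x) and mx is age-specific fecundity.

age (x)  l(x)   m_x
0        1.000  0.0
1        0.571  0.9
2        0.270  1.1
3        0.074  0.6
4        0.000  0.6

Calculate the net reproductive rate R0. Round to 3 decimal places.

0.855

lx·mx by age: 0, 0.5139, 0.297, 0.0444, 0
R0 = Σ lx·mx = 0.8553 → 0.855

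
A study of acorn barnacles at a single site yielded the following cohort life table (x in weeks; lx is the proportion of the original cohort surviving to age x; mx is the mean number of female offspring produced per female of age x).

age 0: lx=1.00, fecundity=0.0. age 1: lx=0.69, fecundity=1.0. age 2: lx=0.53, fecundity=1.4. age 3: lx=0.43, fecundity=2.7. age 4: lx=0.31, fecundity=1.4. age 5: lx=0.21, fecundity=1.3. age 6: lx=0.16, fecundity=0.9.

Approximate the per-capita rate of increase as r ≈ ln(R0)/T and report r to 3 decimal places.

0.443

R0 = Σ lx·mx = 0 + 0.69 + 0.742 + 1.161 + 0.434 + 0.273 + 0.144 = 3.444
Σ x·lx·mx = 9.622; T = 9.622/3.444 = 2.79384…
r ≈ ln(R0)/T = ln(3.444)/2.79384… = 0.44263… → 0.443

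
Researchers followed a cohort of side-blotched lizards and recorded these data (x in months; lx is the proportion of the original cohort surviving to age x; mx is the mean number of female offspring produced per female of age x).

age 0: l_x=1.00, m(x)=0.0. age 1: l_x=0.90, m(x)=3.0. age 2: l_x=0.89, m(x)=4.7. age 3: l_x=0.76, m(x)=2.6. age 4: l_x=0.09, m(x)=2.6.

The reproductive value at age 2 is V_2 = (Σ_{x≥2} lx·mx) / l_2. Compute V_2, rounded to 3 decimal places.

7.183

lx·mx for x ≥ 2: 4.183, 1.976, 0.234 → sum = 6.393
V_2 = 6.393 / l_2 = 6.393 / 0.89 = 7.183146… → 7.183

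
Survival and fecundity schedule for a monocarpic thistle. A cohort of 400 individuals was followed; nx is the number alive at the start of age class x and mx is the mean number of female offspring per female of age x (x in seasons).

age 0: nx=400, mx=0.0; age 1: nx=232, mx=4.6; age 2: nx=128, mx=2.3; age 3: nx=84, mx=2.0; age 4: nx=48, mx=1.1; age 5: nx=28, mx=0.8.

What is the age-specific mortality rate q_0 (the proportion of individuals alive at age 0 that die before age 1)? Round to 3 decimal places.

0.420

lx = nx/n0 = nx/400: 1, 0.58, 0.32, 0.21, 0.12, 0.07
q_0 = (l_0 − l_1) / l_0 = (1 − 0.58) / 1
     = 0.42 / 1 = 0.42 → 0.420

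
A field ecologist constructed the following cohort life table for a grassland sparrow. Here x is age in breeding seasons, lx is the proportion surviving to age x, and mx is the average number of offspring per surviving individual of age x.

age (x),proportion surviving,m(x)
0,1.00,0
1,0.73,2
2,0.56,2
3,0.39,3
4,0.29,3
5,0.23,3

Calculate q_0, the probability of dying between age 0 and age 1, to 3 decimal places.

q_0 = (l_0 − l_1) / l_0 = (1 − 0.73) / 1
     = 0.27 / 1 = 0.27 → 0.270

0.270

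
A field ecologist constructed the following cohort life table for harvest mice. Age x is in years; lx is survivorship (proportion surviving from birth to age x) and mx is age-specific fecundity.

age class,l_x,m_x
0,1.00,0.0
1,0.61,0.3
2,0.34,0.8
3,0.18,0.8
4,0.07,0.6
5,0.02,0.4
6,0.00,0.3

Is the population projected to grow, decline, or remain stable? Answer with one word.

R0 = Σ lx·mx = 0 + 0.183 + 0.272 + 0.144 + 0.042 + 0.008 + 0 = 0.649
R0 < 1, so the population is declining.

declining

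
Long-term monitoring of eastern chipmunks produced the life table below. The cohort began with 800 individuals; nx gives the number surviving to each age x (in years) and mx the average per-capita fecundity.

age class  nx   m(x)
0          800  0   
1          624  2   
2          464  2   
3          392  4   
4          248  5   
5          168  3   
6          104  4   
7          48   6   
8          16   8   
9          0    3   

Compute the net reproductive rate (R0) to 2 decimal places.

lx = nx/n0 = nx/800: 1, 0.78, 0.58, 0.49, 0.31, 0.21, 0.13, 0.06, 0.02, 0
lx·mx by age: 0, 1.56, 1.16, 1.96, 1.55, 0.63, 0.52, 0.36, 0.16, 0
R0 = Σ lx·mx = 7.9 → 7.90

7.90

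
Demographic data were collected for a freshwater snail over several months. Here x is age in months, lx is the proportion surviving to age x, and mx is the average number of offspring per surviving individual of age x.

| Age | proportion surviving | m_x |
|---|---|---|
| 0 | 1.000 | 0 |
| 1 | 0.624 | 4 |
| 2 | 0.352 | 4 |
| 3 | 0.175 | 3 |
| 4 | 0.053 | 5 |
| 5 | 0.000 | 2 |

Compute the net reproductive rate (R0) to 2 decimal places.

lx·mx by age: 0, 2.496, 1.408, 0.525, 0.265, 0
R0 = Σ lx·mx = 4.694 → 4.69

4.69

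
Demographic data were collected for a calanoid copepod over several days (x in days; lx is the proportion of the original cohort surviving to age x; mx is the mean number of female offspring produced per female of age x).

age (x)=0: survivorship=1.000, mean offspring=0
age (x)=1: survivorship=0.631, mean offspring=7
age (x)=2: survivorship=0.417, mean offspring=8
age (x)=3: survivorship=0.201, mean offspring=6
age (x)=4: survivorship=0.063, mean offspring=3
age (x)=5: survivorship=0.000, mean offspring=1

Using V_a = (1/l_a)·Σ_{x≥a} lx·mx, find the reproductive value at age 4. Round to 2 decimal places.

3.00

lx·mx for x ≥ 4: 0.189, 0 → sum = 0.189
V_4 = 0.189 / l_4 = 0.189 / 0.063 = 3 → 3.00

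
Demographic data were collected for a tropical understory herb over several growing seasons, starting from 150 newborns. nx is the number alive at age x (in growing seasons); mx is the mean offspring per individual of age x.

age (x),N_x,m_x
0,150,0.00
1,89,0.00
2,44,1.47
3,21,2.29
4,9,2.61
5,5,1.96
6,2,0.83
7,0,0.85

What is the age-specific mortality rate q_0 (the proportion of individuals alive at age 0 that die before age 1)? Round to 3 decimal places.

lx = nx/n0 = nx/150: 1, 0.59333…, 0.29333…, 0.14, 0.06, 0.03333…, 0.01333…, 0
q_0 = (l_0 − l_1) / l_0 = (1 − 0.593333…) / 1
     = 0.406667… / 1 = 0.406667… → 0.407

0.407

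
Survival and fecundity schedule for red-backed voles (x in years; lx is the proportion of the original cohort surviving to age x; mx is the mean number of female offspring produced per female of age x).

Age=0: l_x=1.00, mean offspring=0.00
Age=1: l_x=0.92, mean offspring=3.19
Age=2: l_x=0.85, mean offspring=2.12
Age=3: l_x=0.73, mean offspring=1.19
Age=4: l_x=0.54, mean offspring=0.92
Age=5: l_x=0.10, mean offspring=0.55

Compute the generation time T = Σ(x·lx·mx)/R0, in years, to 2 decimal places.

1.85

lx·mx: 0, 2.9348, 1.802, 0.8687, 0.4968, 0.055 → R0 = 6.1573
x·lx·mx: 0, 2.9348, 3.604, 2.6061, 1.9872, 0.275 → Σ = 11.4071
T = 11.4071 / 6.1573 = 1.852614… → 1.85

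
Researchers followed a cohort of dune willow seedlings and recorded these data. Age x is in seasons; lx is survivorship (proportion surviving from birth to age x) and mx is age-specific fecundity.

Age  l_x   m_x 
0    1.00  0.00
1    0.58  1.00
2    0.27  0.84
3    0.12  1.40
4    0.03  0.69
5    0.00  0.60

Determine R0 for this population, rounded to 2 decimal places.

1.00

lx·mx by age: 0, 0.58, 0.2268, 0.168, 0.0207, 0
R0 = Σ lx·mx = 0.9955 → 1.00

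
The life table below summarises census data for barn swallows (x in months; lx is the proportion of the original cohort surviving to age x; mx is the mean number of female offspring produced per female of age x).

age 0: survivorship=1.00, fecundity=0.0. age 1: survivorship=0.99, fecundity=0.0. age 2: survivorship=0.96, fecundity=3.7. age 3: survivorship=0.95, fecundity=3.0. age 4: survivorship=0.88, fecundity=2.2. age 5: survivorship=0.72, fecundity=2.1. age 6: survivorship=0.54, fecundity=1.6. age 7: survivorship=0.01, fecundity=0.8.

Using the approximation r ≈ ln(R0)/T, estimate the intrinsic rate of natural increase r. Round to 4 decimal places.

0.7027

R0 = Σ lx·mx = 0 + 0 + 3.552 + 2.85 + 1.936 + 1.512 + 0.864 + 0.008 = 10.722
Σ x·lx·mx = 36.198; T = 36.198/10.722 = 3.37605…
r ≈ ln(R0)/T = ln(10.722)/3.37605… = 0.702685… → 0.7027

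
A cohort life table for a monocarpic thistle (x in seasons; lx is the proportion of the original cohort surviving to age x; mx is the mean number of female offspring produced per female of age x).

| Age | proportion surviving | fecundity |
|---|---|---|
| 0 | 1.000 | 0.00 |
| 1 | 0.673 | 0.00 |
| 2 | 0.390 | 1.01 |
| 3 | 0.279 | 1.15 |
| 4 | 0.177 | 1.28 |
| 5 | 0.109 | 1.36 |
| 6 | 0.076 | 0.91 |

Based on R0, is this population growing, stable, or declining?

growing

R0 = Σ lx·mx = 0 + 0 + 0.3939 + 0.32085 + 0.22656 + 0.14824 + 0.06916 = 1.15871
R0 > 1, so the population is growing.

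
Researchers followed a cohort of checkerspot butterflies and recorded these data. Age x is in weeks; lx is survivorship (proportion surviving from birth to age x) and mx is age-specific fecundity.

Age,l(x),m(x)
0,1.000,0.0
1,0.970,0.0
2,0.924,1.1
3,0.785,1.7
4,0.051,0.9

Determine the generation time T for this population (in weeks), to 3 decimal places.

lx·mx: 0, 0, 1.0164, 1.3345, 0.0459 → R0 = 2.3968
x·lx·mx: 0, 0, 2.0328, 4.0035, 0.1836 → Σ = 6.2199
T = 6.2199 / 2.3968 = 2.595085… → 2.595

2.595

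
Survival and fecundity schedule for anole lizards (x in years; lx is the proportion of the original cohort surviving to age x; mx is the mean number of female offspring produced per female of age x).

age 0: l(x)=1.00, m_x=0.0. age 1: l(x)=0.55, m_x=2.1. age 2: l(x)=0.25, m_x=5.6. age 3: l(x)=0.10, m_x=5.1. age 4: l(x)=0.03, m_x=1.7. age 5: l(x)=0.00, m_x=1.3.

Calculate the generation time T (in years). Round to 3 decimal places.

1.826

lx·mx: 0, 1.155, 1.4, 0.51, 0.051, 0 → R0 = 3.116
x·lx·mx: 0, 1.155, 2.8, 1.53, 0.204, 0 → Σ = 5.689
T = 5.689 / 3.116 = 1.825738… → 1.826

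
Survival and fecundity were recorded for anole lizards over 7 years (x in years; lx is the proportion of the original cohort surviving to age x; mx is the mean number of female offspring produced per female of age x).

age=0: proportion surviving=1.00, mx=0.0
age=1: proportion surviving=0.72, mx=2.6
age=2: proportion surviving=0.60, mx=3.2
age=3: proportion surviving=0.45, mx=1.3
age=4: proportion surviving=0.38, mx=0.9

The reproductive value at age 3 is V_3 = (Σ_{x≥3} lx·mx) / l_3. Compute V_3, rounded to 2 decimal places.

lx·mx for x ≥ 3: 0.585, 0.342 → sum = 0.927
V_3 = 0.927 / l_3 = 0.927 / 0.45 = 2.06 → 2.06

2.06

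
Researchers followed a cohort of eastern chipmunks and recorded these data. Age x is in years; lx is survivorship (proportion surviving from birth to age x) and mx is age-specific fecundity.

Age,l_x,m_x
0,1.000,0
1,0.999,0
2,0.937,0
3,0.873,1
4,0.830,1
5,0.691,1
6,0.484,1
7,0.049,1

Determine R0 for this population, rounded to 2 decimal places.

lx·mx by age: 0, 0, 0, 0.873, 0.83, 0.691, 0.484, 0.049
R0 = Σ lx·mx = 2.927 → 2.93

2.93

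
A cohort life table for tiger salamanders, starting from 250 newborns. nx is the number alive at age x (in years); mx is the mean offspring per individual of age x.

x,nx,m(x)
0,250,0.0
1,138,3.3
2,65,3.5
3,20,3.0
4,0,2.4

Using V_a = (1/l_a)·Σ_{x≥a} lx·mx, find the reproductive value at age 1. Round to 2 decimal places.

lx = nx/n0 = nx/250: 1, 0.552, 0.26, 0.08, 0
lx·mx for x ≥ 1: 1.8216, 0.91, 0.24, 0 → sum = 2.9716
V_1 = 2.9716 / l_1 = 2.9716 / 0.552 = 5.383333… → 5.38

5.38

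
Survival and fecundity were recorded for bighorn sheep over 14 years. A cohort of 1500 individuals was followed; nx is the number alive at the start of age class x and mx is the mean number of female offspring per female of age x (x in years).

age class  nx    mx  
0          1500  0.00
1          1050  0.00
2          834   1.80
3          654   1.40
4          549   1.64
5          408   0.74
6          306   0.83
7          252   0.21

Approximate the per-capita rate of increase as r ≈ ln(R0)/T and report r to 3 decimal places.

lx = nx/n0 = nx/1500: 1, 0.7, 0.556, 0.436, 0.366, 0.272, 0.204, 0.168
R0 = Σ lx·mx = 0 + 0 + 1.0008 + 0.6104 + 0.60024 + 0.20128 + 0.16932 + 0.03528 = 2.61732
Σ x·lx·mx = 8.50304; T = 8.50304/2.61732 = 3.24876…
r ≈ ln(R0)/T = ln(2.61732)/3.24876… = 0.29616… → 0.296

0.296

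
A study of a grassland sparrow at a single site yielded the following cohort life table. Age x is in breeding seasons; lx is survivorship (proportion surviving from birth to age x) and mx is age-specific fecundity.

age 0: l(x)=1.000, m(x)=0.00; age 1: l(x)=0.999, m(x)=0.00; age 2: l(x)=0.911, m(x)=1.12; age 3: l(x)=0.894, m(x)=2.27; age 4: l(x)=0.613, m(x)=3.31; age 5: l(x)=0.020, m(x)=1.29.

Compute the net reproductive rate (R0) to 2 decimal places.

5.10

lx·mx by age: 0, 0, 1.02032, 2.02938, 2.02903, 0.0258
R0 = Σ lx·mx = 5.10453 → 5.10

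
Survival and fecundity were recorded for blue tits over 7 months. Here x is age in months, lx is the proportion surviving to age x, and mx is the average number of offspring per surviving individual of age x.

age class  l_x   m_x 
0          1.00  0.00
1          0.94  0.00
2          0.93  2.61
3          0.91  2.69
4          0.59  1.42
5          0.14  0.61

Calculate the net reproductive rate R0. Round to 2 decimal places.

5.80

lx·mx by age: 0, 0, 2.4273, 2.4479, 0.8378, 0.0854
R0 = Σ lx·mx = 5.7984 → 5.80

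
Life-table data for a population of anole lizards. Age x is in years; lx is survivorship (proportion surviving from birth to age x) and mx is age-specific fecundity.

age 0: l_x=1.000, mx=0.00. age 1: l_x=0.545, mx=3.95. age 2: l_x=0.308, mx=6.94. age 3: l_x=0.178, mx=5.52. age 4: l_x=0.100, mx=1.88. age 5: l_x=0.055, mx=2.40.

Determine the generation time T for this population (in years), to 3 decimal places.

1.929

lx·mx: 0, 2.15275, 2.13752, 0.98256, 0.188, 0.132 → R0 = 5.59283
x·lx·mx: 0, 2.15275, 4.27504, 2.94768, 0.752, 0.66 → Σ = 10.78747
T = 10.78747 / 5.59283 = 1.928803… → 1.929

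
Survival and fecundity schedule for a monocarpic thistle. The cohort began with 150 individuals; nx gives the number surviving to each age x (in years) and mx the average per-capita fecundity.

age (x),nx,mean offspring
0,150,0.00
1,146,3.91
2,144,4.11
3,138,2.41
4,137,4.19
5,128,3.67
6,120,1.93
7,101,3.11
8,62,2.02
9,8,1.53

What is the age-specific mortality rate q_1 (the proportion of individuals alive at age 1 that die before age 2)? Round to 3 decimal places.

lx = nx/n0 = nx/150: 1, 0.97333…, 0.96, 0.92, 0.91333…, 0.85333…, 0.8, 0.67333…, 0.41333…, 0.05333…
q_1 = (l_1 − l_2) / l_1 = (0.973333… − 0.96) / 0.973333…
     = 0.013333… / 0.973333… = 0.013699… → 0.014

0.014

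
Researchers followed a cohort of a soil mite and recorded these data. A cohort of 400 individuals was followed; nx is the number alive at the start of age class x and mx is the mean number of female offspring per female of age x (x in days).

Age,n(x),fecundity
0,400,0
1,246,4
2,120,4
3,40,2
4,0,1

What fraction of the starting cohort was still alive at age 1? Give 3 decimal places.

l_1 = n_1/n_0 = 246/400 = 0.615 → 0.615

0.615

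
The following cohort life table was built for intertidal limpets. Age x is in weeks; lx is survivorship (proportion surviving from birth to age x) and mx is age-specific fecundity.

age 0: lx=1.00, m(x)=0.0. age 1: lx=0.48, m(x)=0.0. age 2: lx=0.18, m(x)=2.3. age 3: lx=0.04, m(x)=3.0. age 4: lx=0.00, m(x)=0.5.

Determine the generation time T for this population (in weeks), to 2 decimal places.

lx·mx: 0, 0, 0.414, 0.12, 0 → R0 = 0.534
x·lx·mx: 0, 0, 0.828, 0.36, 0 → Σ = 1.188
T = 1.188 / 0.534 = 2.224719… → 2.22

2.22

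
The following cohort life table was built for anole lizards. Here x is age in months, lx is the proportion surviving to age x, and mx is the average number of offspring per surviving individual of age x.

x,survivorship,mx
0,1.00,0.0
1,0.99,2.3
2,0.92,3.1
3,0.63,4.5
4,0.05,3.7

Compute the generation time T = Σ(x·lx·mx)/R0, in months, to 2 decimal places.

lx·mx: 0, 2.277, 2.852, 2.835, 0.185 → R0 = 8.149
x·lx·mx: 0, 2.277, 5.704, 8.505, 0.74 → Σ = 17.226
T = 17.226 / 8.149 = 2.113879… → 2.11

2.11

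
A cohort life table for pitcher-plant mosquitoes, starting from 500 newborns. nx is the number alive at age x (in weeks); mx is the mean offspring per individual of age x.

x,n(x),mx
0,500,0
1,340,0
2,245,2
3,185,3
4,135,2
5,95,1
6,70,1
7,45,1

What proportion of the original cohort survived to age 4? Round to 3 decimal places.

l_4 = n_4/n_0 = 135/500 = 0.27 → 0.270

0.270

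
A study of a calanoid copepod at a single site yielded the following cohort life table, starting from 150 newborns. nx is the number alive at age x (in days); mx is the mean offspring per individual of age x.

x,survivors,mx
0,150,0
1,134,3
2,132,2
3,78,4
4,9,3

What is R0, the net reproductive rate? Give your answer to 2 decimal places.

lx = nx/n0 = nx/150: 1, 0.89333…, 0.88, 0.52, 0.06
lx·mx by age: 0, 2.68…, 1.76, 2.08, 0.18
R0 = Σ lx·mx = 6.7… → 6.70

6.70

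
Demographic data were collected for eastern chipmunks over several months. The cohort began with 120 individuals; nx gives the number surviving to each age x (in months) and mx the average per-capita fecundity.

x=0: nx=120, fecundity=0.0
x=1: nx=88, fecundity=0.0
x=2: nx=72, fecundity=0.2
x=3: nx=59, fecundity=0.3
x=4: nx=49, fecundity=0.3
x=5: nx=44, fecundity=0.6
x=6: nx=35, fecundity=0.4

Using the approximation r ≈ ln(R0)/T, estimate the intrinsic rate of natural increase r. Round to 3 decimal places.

-0.078

lx = nx/n0 = nx/120: 1, 0.73333…, 0.6, 0.49167…, 0.40833…, 0.36667…, 0.29167…
R0 = Σ lx·mx = 0 + 0 + 0.12 + 0.1475… + 0.1225… + 0.22… + 0.11667… = 0.726667…
Σ x·lx·mx = 2.9725…; T = 2.9725…/0.726667… = 4.0906…
r ≈ ln(R0)/T = ln(0.726667…)/4.0906… = -0.07805… → -0.078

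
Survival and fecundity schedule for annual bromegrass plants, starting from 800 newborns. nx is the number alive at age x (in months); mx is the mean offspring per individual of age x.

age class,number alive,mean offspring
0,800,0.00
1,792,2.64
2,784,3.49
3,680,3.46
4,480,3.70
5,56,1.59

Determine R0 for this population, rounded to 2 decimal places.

lx = nx/n0 = nx/800: 1, 0.99, 0.98, 0.85, 0.6, 0.07
lx·mx by age: 0, 2.6136, 3.4202, 2.941, 2.22, 0.1113
R0 = Σ lx·mx = 11.3061 → 11.31

11.31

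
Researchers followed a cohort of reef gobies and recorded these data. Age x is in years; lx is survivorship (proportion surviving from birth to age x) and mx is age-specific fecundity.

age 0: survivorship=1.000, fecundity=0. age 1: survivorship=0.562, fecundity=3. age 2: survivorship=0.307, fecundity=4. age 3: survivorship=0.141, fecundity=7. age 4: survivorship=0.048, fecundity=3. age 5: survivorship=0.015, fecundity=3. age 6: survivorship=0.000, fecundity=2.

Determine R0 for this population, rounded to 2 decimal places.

4.09

lx·mx by age: 0, 1.686, 1.228, 0.987, 0.144, 0.045, 0
R0 = Σ lx·mx = 4.09 → 4.09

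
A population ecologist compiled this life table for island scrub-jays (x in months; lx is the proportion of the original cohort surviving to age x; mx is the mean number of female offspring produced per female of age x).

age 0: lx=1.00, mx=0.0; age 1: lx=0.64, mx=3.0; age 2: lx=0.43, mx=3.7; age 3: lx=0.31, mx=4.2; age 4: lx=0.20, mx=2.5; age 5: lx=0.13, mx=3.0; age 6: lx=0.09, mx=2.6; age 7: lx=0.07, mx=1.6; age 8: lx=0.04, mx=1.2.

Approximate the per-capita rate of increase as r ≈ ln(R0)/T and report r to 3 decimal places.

R0 = Σ lx·mx = 0 + 1.92 + 1.591 + 1.302 + 0.5 + 0.39 + 0.234 + 0.112 + 0.048 = 6.097
Σ x·lx·mx = 15.53; T = 15.53/6.097 = 2.54715…
r ≈ ln(R0)/T = ln(6.097)/2.54715… = 0.70973… → 0.710

0.710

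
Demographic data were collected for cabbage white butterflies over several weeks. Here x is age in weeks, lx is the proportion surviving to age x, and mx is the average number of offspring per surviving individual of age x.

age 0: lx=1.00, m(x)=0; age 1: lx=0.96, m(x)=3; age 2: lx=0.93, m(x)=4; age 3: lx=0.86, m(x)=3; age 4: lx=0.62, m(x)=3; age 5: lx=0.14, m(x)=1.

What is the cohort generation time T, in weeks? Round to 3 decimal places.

2.343

lx·mx: 0, 2.88, 3.72, 2.58, 1.86, 0.14 → R0 = 11.18
x·lx·mx: 0, 2.88, 7.44, 7.74, 7.44, 0.7 → Σ = 26.2
T = 26.2 / 11.18 = 2.34347… → 2.343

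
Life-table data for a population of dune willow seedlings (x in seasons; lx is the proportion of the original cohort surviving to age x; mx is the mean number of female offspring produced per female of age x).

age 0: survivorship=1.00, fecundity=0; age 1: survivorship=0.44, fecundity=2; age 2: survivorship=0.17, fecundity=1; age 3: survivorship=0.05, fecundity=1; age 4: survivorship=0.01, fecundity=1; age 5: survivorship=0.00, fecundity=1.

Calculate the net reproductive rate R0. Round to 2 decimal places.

1.11

lx·mx by age: 0, 0.88, 0.17, 0.05, 0.01, 0
R0 = Σ lx·mx = 1.11 → 1.11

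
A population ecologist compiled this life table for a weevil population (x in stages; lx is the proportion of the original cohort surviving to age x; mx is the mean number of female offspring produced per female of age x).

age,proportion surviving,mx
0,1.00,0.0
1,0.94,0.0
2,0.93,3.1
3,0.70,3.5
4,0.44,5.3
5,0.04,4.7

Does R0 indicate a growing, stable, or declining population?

R0 = Σ lx·mx = 0 + 0 + 2.883 + 2.45 + 2.332 + 0.188 = 7.853
R0 > 1, so the population is growing.

growing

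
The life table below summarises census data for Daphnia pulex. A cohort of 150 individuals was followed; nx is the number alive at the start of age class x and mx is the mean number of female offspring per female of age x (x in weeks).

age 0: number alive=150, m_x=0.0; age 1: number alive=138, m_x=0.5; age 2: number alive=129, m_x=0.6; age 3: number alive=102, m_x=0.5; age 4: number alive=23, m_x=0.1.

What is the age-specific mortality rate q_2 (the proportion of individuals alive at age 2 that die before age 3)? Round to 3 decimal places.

lx = nx/n0 = nx/150: 1, 0.92, 0.86, 0.68, 0.15333…
q_2 = (l_2 − l_3) / l_2 = (0.86 − 0.68) / 0.86
     = 0.18 / 0.86 = 0.209302… → 0.209

0.209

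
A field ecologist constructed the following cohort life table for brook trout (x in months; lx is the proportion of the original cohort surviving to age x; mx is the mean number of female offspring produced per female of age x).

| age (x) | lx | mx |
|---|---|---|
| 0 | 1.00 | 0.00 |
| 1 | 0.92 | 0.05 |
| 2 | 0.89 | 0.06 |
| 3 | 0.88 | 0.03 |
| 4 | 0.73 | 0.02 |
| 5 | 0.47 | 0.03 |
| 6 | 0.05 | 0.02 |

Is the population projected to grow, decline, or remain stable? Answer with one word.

declining

R0 = Σ lx·mx = 0 + 0.046 + 0.0534 + 0.0264 + 0.0146 + 0.0141 + 0.001 = 0.1555
R0 < 1, so the population is declining.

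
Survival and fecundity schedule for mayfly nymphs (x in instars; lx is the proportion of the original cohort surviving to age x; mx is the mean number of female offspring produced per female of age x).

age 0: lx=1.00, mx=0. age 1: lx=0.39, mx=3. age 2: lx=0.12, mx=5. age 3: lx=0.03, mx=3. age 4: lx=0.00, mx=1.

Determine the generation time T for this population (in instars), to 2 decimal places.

lx·mx: 0, 1.17, 0.6, 0.09, 0 → R0 = 1.86
x·lx·mx: 0, 1.17, 1.2, 0.27, 0 → Σ = 2.64
T = 2.64 / 1.86 = 1.419355… → 1.42

1.42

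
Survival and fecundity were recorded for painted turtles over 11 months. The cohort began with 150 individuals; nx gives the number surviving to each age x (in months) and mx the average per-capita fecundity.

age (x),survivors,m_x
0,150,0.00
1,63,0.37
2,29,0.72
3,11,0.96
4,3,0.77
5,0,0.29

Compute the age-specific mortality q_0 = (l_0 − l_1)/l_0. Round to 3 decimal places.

0.580

lx = nx/n0 = nx/150: 1, 0.42, 0.19333…, 0.07333…, 0.02, 0
q_0 = (l_0 − l_1) / l_0 = (1 − 0.42) / 1
     = 0.58 / 1 = 0.58 → 0.580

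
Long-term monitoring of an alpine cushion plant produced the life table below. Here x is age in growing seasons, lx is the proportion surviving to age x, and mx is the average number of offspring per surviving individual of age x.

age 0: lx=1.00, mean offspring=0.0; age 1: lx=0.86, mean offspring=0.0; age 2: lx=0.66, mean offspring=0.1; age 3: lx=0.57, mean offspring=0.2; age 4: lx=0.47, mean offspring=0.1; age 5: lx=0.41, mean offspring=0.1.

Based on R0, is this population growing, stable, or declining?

R0 = Σ lx·mx = 0 + 0 + 0.066 + 0.114 + 0.047 + 0.041 = 0.268
R0 < 1, so the population is declining.

declining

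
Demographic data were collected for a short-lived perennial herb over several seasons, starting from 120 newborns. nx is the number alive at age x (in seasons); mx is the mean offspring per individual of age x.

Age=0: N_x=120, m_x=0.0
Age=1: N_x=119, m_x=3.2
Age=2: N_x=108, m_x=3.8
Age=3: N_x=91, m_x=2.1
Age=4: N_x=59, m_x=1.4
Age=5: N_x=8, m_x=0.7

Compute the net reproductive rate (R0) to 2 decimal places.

8.92

lx = nx/n0 = nx/120: 1, 0.99167…, 0.9, 0.75833…, 0.49167…, 0.06667…
lx·mx by age: 0, 3.173333…, 3.42, 1.5925…, 0.688333…, 0.046667…
R0 = Σ lx·mx = 8.920833… → 8.92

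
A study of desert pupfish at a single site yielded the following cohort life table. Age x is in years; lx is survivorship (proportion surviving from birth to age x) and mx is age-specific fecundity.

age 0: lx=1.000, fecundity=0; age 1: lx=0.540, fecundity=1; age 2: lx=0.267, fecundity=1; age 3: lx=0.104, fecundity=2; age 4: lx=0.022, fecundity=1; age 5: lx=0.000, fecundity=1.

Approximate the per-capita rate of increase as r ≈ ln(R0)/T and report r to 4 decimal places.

R0 = Σ lx·mx = 0 + 0.54 + 0.267 + 0.208 + 0.022 + 0 = 1.037
Σ x·lx·mx = 1.786; T = 1.786/1.037 = 1.72228…
r ≈ ln(R0)/T = ln(1.037)/1.72228… = 0.021095… → 0.0211

0.0211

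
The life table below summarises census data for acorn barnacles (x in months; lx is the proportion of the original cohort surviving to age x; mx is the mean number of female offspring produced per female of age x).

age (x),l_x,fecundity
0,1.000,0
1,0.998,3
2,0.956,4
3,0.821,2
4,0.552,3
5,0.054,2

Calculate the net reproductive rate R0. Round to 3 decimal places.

lx·mx by age: 0, 2.994, 3.824, 1.642, 1.656, 0.108
R0 = Σ lx·mx = 10.224 → 10.224

10.224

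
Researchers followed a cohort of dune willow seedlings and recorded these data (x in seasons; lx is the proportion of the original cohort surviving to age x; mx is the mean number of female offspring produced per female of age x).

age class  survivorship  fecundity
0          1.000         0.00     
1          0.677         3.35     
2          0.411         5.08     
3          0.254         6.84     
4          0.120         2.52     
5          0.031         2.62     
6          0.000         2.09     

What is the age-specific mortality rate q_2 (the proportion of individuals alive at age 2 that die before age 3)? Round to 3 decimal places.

q_2 = (l_2 − l_3) / l_2 = (0.411 − 0.254) / 0.411
     = 0.157 / 0.411 = 0.381995… → 0.382

0.382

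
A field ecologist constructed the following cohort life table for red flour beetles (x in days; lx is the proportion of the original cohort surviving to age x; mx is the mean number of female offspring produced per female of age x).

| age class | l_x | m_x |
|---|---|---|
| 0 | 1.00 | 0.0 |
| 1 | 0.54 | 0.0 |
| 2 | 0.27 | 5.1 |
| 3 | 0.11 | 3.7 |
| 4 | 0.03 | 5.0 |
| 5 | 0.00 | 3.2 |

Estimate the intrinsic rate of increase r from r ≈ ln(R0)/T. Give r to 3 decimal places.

R0 = Σ lx·mx = 0 + 0 + 1.377 + 0.407 + 0.15 + 0 = 1.934
Σ x·lx·mx = 4.575; T = 4.575/1.934 = 2.36556…
r ≈ ln(R0)/T = ln(1.934)/2.36556… = 0.27883… → 0.279

0.279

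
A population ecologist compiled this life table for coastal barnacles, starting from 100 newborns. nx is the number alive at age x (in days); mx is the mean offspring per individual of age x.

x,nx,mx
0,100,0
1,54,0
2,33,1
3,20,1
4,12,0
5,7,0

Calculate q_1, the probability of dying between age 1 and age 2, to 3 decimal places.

0.389

lx = nx/n0 = nx/100: 1, 0.54, 0.33, 0.2, 0.12, 0.07
q_1 = (l_1 − l_2) / l_1 = (0.54 − 0.33) / 0.54
     = 0.21 / 0.54 = 0.388889… → 0.389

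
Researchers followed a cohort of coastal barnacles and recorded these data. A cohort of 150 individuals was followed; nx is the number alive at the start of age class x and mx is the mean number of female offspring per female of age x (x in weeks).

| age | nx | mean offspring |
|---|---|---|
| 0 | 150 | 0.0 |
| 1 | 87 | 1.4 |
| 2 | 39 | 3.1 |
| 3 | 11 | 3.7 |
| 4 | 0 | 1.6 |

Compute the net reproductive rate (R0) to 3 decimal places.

lx = nx/n0 = nx/150: 1, 0.58, 0.26, 0.07333…, 0
lx·mx by age: 0, 0.812, 0.806, 0.271333…, 0
R0 = Σ lx·mx = 1.889333… → 1.889

1.889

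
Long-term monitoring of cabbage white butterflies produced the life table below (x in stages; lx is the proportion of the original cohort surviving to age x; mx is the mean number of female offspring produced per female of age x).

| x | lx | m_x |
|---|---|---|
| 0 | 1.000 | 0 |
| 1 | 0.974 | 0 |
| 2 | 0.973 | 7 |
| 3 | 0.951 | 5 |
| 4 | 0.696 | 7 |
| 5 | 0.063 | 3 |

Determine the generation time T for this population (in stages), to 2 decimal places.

2.91

lx·mx: 0, 0, 6.811, 4.755, 4.872, 0.189 → R0 = 16.627
x·lx·mx: 0, 0, 13.622, 14.265, 19.488, 0.945 → Σ = 48.32
T = 48.32 / 16.627 = 2.906117… → 2.91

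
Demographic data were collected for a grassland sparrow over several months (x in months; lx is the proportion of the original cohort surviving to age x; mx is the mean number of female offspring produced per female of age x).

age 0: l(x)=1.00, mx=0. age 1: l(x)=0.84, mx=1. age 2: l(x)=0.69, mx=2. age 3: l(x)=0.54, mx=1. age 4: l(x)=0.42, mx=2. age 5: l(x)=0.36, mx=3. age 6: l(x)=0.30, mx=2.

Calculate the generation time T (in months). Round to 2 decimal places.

3.33

lx·mx: 0, 0.84, 1.38, 0.54, 0.84, 1.08, 0.6 → R0 = 5.28
x·lx·mx: 0, 0.84, 2.76, 1.62, 3.36, 5.4, 3.6 → Σ = 17.58
T = 17.58 / 5.28 = 3.329545… → 3.33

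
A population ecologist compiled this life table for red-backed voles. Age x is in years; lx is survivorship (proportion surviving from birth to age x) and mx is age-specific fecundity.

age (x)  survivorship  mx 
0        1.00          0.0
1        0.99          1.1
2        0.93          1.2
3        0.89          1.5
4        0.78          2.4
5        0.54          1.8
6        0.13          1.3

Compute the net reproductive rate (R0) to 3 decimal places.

lx·mx by age: 0, 1.089, 1.116, 1.335, 1.872, 0.972, 0.169
R0 = Σ lx·mx = 6.553 → 6.553

6.553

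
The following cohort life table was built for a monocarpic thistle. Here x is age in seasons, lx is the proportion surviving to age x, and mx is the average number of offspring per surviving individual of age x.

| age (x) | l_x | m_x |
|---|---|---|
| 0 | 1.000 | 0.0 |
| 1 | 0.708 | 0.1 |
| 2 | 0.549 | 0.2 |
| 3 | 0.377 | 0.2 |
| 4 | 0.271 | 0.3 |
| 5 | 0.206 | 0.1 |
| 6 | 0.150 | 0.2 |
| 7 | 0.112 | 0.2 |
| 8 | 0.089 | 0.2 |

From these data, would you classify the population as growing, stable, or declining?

declining

R0 = Σ lx·mx = 0 + 0.0708 + 0.1098 + 0.0754 + 0.0813 + 0.0206 + 0.03 + 0.0224 + 0.0178 = 0.4281
R0 < 1, so the population is declining.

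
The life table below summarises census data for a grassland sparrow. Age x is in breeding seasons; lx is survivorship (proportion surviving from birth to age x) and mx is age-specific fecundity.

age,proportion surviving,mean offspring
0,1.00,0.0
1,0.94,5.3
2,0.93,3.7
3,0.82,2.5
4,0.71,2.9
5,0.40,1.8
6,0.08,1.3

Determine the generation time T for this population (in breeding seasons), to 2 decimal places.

lx·mx: 0, 4.982, 3.441, 2.05, 2.059, 0.72, 0.104 → R0 = 13.356
x·lx·mx: 0, 4.982, 6.882, 6.15, 8.236, 3.6, 0.624 → Σ = 30.474
T = 30.474 / 13.356 = 2.281671… → 2.28

2.28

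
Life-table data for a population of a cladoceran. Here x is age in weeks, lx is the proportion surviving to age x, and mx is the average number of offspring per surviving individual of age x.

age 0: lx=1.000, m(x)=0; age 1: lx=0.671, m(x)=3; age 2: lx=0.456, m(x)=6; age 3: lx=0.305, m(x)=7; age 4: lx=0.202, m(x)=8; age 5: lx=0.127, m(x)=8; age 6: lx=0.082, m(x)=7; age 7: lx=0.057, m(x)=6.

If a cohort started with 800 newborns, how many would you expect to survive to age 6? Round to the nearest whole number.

Expected survivors = N0 · l_6 = 800 × 0.082 = 65.6 → 66

66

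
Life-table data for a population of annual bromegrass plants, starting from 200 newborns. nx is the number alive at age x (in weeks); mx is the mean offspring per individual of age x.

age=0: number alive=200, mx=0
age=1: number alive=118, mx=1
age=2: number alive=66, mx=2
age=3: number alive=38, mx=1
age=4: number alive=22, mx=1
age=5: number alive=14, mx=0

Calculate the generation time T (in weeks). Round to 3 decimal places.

lx = nx/n0 = nx/200: 1, 0.59, 0.33, 0.19, 0.11, 0.07
lx·mx: 0, 0.59, 0.66, 0.19, 0.11, 0 → R0 = 1.55
x·lx·mx: 0, 0.59, 1.32, 0.57, 0.44, 0 → Σ = 2.92
T = 2.92 / 1.55 = 1.883871… → 1.884

1.884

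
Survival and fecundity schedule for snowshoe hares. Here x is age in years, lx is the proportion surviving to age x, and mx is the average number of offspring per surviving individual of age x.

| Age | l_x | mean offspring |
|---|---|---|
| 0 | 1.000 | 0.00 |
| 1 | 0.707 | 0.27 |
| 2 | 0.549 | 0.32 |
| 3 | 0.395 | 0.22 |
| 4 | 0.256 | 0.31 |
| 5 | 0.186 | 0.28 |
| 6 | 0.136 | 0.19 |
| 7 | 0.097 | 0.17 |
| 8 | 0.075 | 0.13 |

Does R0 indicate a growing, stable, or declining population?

declining

R0 = Σ lx·mx = 0 + 0.19089 + 0.17568 + 0.0869 + 0.07936 + 0.05208 + 0.02584 + 0.01649 + 0.00975 = 0.63699
R0 < 1, so the population is declining.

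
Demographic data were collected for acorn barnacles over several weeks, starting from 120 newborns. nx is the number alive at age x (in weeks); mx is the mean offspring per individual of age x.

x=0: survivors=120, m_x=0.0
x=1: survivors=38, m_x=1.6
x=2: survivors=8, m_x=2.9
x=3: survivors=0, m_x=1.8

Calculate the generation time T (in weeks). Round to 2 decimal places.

1.28

lx = nx/n0 = nx/120: 1, 0.31667…, 0.06667…, 0
lx·mx: 0, 0.506667…, 0.193333…, 0 → R0 = 0.7…
x·lx·mx: 0, 0.506667…, 0.386667…, 0 → Σ = 0.893333…
T = 0.893333… / 0.7… = 1.27619… → 1.28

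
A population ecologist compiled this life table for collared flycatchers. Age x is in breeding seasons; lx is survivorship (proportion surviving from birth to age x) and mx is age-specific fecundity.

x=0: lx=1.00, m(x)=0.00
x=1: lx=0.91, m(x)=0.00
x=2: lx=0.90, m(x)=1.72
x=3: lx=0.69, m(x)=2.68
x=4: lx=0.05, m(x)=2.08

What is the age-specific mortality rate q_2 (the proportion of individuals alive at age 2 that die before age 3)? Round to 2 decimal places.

q_2 = (l_2 − l_3) / l_2 = (0.9 − 0.69) / 0.9
     = 0.21 / 0.9 = 0.233333… → 0.23

0.23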